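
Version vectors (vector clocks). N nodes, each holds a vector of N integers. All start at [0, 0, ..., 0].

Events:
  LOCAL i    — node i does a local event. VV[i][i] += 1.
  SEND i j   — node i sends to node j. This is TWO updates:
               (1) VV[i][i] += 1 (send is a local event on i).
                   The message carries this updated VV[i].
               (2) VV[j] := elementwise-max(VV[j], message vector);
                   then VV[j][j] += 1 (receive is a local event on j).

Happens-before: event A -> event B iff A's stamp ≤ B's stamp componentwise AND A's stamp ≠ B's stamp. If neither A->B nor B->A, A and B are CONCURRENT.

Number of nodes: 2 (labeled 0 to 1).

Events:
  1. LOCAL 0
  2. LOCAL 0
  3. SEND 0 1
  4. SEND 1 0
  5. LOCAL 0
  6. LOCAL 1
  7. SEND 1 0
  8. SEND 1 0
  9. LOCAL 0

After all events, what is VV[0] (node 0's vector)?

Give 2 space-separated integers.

Initial: VV[0]=[0, 0]
Initial: VV[1]=[0, 0]
Event 1: LOCAL 0: VV[0][0]++ -> VV[0]=[1, 0]
Event 2: LOCAL 0: VV[0][0]++ -> VV[0]=[2, 0]
Event 3: SEND 0->1: VV[0][0]++ -> VV[0]=[3, 0], msg_vec=[3, 0]; VV[1]=max(VV[1],msg_vec) then VV[1][1]++ -> VV[1]=[3, 1]
Event 4: SEND 1->0: VV[1][1]++ -> VV[1]=[3, 2], msg_vec=[3, 2]; VV[0]=max(VV[0],msg_vec) then VV[0][0]++ -> VV[0]=[4, 2]
Event 5: LOCAL 0: VV[0][0]++ -> VV[0]=[5, 2]
Event 6: LOCAL 1: VV[1][1]++ -> VV[1]=[3, 3]
Event 7: SEND 1->0: VV[1][1]++ -> VV[1]=[3, 4], msg_vec=[3, 4]; VV[0]=max(VV[0],msg_vec) then VV[0][0]++ -> VV[0]=[6, 4]
Event 8: SEND 1->0: VV[1][1]++ -> VV[1]=[3, 5], msg_vec=[3, 5]; VV[0]=max(VV[0],msg_vec) then VV[0][0]++ -> VV[0]=[7, 5]
Event 9: LOCAL 0: VV[0][0]++ -> VV[0]=[8, 5]
Final vectors: VV[0]=[8, 5]; VV[1]=[3, 5]

Answer: 8 5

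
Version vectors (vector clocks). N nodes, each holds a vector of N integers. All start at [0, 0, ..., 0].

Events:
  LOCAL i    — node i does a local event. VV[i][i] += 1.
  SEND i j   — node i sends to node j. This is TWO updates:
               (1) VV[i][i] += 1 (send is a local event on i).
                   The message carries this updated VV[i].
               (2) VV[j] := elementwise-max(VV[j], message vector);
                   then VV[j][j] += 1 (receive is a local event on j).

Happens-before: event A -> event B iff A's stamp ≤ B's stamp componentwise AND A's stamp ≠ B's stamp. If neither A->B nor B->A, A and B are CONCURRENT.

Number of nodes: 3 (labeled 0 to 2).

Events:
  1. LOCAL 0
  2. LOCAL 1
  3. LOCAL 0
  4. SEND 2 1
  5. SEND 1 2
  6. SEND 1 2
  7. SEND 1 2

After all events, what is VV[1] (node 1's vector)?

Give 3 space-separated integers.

Initial: VV[0]=[0, 0, 0]
Initial: VV[1]=[0, 0, 0]
Initial: VV[2]=[0, 0, 0]
Event 1: LOCAL 0: VV[0][0]++ -> VV[0]=[1, 0, 0]
Event 2: LOCAL 1: VV[1][1]++ -> VV[1]=[0, 1, 0]
Event 3: LOCAL 0: VV[0][0]++ -> VV[0]=[2, 0, 0]
Event 4: SEND 2->1: VV[2][2]++ -> VV[2]=[0, 0, 1], msg_vec=[0, 0, 1]; VV[1]=max(VV[1],msg_vec) then VV[1][1]++ -> VV[1]=[0, 2, 1]
Event 5: SEND 1->2: VV[1][1]++ -> VV[1]=[0, 3, 1], msg_vec=[0, 3, 1]; VV[2]=max(VV[2],msg_vec) then VV[2][2]++ -> VV[2]=[0, 3, 2]
Event 6: SEND 1->2: VV[1][1]++ -> VV[1]=[0, 4, 1], msg_vec=[0, 4, 1]; VV[2]=max(VV[2],msg_vec) then VV[2][2]++ -> VV[2]=[0, 4, 3]
Event 7: SEND 1->2: VV[1][1]++ -> VV[1]=[0, 5, 1], msg_vec=[0, 5, 1]; VV[2]=max(VV[2],msg_vec) then VV[2][2]++ -> VV[2]=[0, 5, 4]
Final vectors: VV[0]=[2, 0, 0]; VV[1]=[0, 5, 1]; VV[2]=[0, 5, 4]

Answer: 0 5 1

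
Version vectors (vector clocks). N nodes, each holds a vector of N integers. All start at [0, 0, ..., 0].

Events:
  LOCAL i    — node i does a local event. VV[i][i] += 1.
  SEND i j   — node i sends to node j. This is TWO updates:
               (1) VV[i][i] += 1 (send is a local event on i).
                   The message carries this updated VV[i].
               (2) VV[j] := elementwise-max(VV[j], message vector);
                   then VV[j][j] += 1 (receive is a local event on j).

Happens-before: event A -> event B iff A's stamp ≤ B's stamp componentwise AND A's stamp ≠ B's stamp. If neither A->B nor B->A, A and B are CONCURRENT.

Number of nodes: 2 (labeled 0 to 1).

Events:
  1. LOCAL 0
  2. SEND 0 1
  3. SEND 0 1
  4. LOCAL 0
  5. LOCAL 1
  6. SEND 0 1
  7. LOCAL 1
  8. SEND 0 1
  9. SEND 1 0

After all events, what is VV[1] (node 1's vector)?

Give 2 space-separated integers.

Answer: 6 7

Derivation:
Initial: VV[0]=[0, 0]
Initial: VV[1]=[0, 0]
Event 1: LOCAL 0: VV[0][0]++ -> VV[0]=[1, 0]
Event 2: SEND 0->1: VV[0][0]++ -> VV[0]=[2, 0], msg_vec=[2, 0]; VV[1]=max(VV[1],msg_vec) then VV[1][1]++ -> VV[1]=[2, 1]
Event 3: SEND 0->1: VV[0][0]++ -> VV[0]=[3, 0], msg_vec=[3, 0]; VV[1]=max(VV[1],msg_vec) then VV[1][1]++ -> VV[1]=[3, 2]
Event 4: LOCAL 0: VV[0][0]++ -> VV[0]=[4, 0]
Event 5: LOCAL 1: VV[1][1]++ -> VV[1]=[3, 3]
Event 6: SEND 0->1: VV[0][0]++ -> VV[0]=[5, 0], msg_vec=[5, 0]; VV[1]=max(VV[1],msg_vec) then VV[1][1]++ -> VV[1]=[5, 4]
Event 7: LOCAL 1: VV[1][1]++ -> VV[1]=[5, 5]
Event 8: SEND 0->1: VV[0][0]++ -> VV[0]=[6, 0], msg_vec=[6, 0]; VV[1]=max(VV[1],msg_vec) then VV[1][1]++ -> VV[1]=[6, 6]
Event 9: SEND 1->0: VV[1][1]++ -> VV[1]=[6, 7], msg_vec=[6, 7]; VV[0]=max(VV[0],msg_vec) then VV[0][0]++ -> VV[0]=[7, 7]
Final vectors: VV[0]=[7, 7]; VV[1]=[6, 7]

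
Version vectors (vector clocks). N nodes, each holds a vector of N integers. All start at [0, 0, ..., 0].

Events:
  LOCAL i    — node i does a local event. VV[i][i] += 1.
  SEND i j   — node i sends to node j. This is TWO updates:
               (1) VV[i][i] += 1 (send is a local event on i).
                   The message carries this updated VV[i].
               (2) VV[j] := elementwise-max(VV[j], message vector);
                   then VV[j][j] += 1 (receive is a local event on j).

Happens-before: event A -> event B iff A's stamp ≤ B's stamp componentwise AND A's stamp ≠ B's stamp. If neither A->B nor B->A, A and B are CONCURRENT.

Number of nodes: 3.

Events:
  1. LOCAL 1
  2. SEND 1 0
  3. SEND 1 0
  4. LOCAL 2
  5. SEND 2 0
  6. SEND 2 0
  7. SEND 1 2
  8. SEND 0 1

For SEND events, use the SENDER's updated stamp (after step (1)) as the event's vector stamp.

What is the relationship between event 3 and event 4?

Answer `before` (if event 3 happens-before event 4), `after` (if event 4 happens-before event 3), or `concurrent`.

Answer: concurrent

Derivation:
Initial: VV[0]=[0, 0, 0]
Initial: VV[1]=[0, 0, 0]
Initial: VV[2]=[0, 0, 0]
Event 1: LOCAL 1: VV[1][1]++ -> VV[1]=[0, 1, 0]
Event 2: SEND 1->0: VV[1][1]++ -> VV[1]=[0, 2, 0], msg_vec=[0, 2, 0]; VV[0]=max(VV[0],msg_vec) then VV[0][0]++ -> VV[0]=[1, 2, 0]
Event 3: SEND 1->0: VV[1][1]++ -> VV[1]=[0, 3, 0], msg_vec=[0, 3, 0]; VV[0]=max(VV[0],msg_vec) then VV[0][0]++ -> VV[0]=[2, 3, 0]
Event 4: LOCAL 2: VV[2][2]++ -> VV[2]=[0, 0, 1]
Event 5: SEND 2->0: VV[2][2]++ -> VV[2]=[0, 0, 2], msg_vec=[0, 0, 2]; VV[0]=max(VV[0],msg_vec) then VV[0][0]++ -> VV[0]=[3, 3, 2]
Event 6: SEND 2->0: VV[2][2]++ -> VV[2]=[0, 0, 3], msg_vec=[0, 0, 3]; VV[0]=max(VV[0],msg_vec) then VV[0][0]++ -> VV[0]=[4, 3, 3]
Event 7: SEND 1->2: VV[1][1]++ -> VV[1]=[0, 4, 0], msg_vec=[0, 4, 0]; VV[2]=max(VV[2],msg_vec) then VV[2][2]++ -> VV[2]=[0, 4, 4]
Event 8: SEND 0->1: VV[0][0]++ -> VV[0]=[5, 3, 3], msg_vec=[5, 3, 3]; VV[1]=max(VV[1],msg_vec) then VV[1][1]++ -> VV[1]=[5, 5, 3]
Event 3 stamp: [0, 3, 0]
Event 4 stamp: [0, 0, 1]
[0, 3, 0] <= [0, 0, 1]? False
[0, 0, 1] <= [0, 3, 0]? False
Relation: concurrent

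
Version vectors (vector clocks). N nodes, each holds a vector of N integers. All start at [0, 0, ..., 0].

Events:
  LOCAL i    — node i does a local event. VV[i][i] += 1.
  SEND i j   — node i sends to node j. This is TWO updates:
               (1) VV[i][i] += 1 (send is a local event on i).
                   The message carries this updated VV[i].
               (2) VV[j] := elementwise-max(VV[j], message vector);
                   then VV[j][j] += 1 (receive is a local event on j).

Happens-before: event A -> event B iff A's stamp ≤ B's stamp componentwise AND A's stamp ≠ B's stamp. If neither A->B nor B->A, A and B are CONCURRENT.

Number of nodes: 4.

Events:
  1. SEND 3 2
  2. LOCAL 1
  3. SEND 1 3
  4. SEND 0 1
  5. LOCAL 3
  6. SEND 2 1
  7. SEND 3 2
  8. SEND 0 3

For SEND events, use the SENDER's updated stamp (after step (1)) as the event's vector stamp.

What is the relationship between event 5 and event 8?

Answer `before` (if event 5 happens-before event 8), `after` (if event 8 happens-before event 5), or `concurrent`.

Initial: VV[0]=[0, 0, 0, 0]
Initial: VV[1]=[0, 0, 0, 0]
Initial: VV[2]=[0, 0, 0, 0]
Initial: VV[3]=[0, 0, 0, 0]
Event 1: SEND 3->2: VV[3][3]++ -> VV[3]=[0, 0, 0, 1], msg_vec=[0, 0, 0, 1]; VV[2]=max(VV[2],msg_vec) then VV[2][2]++ -> VV[2]=[0, 0, 1, 1]
Event 2: LOCAL 1: VV[1][1]++ -> VV[1]=[0, 1, 0, 0]
Event 3: SEND 1->3: VV[1][1]++ -> VV[1]=[0, 2, 0, 0], msg_vec=[0, 2, 0, 0]; VV[3]=max(VV[3],msg_vec) then VV[3][3]++ -> VV[3]=[0, 2, 0, 2]
Event 4: SEND 0->1: VV[0][0]++ -> VV[0]=[1, 0, 0, 0], msg_vec=[1, 0, 0, 0]; VV[1]=max(VV[1],msg_vec) then VV[1][1]++ -> VV[1]=[1, 3, 0, 0]
Event 5: LOCAL 3: VV[3][3]++ -> VV[3]=[0, 2, 0, 3]
Event 6: SEND 2->1: VV[2][2]++ -> VV[2]=[0, 0, 2, 1], msg_vec=[0, 0, 2, 1]; VV[1]=max(VV[1],msg_vec) then VV[1][1]++ -> VV[1]=[1, 4, 2, 1]
Event 7: SEND 3->2: VV[3][3]++ -> VV[3]=[0, 2, 0, 4], msg_vec=[0, 2, 0, 4]; VV[2]=max(VV[2],msg_vec) then VV[2][2]++ -> VV[2]=[0, 2, 3, 4]
Event 8: SEND 0->3: VV[0][0]++ -> VV[0]=[2, 0, 0, 0], msg_vec=[2, 0, 0, 0]; VV[3]=max(VV[3],msg_vec) then VV[3][3]++ -> VV[3]=[2, 2, 0, 5]
Event 5 stamp: [0, 2, 0, 3]
Event 8 stamp: [2, 0, 0, 0]
[0, 2, 0, 3] <= [2, 0, 0, 0]? False
[2, 0, 0, 0] <= [0, 2, 0, 3]? False
Relation: concurrent

Answer: concurrent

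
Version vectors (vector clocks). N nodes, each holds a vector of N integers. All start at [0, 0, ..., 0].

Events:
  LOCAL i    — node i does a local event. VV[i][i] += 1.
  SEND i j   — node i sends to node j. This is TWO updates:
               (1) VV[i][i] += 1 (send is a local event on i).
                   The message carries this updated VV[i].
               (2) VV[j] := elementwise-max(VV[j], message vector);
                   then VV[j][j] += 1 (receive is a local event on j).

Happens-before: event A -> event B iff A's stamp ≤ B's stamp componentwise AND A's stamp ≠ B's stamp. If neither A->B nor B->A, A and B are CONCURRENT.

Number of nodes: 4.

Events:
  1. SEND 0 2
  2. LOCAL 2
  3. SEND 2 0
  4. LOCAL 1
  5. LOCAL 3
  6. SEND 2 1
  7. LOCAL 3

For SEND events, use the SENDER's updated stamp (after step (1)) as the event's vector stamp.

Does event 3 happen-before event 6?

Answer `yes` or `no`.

Initial: VV[0]=[0, 0, 0, 0]
Initial: VV[1]=[0, 0, 0, 0]
Initial: VV[2]=[0, 0, 0, 0]
Initial: VV[3]=[0, 0, 0, 0]
Event 1: SEND 0->2: VV[0][0]++ -> VV[0]=[1, 0, 0, 0], msg_vec=[1, 0, 0, 0]; VV[2]=max(VV[2],msg_vec) then VV[2][2]++ -> VV[2]=[1, 0, 1, 0]
Event 2: LOCAL 2: VV[2][2]++ -> VV[2]=[1, 0, 2, 0]
Event 3: SEND 2->0: VV[2][2]++ -> VV[2]=[1, 0, 3, 0], msg_vec=[1, 0, 3, 0]; VV[0]=max(VV[0],msg_vec) then VV[0][0]++ -> VV[0]=[2, 0, 3, 0]
Event 4: LOCAL 1: VV[1][1]++ -> VV[1]=[0, 1, 0, 0]
Event 5: LOCAL 3: VV[3][3]++ -> VV[3]=[0, 0, 0, 1]
Event 6: SEND 2->1: VV[2][2]++ -> VV[2]=[1, 0, 4, 0], msg_vec=[1, 0, 4, 0]; VV[1]=max(VV[1],msg_vec) then VV[1][1]++ -> VV[1]=[1, 2, 4, 0]
Event 7: LOCAL 3: VV[3][3]++ -> VV[3]=[0, 0, 0, 2]
Event 3 stamp: [1, 0, 3, 0]
Event 6 stamp: [1, 0, 4, 0]
[1, 0, 3, 0] <= [1, 0, 4, 0]? True. Equal? False. Happens-before: True

Answer: yes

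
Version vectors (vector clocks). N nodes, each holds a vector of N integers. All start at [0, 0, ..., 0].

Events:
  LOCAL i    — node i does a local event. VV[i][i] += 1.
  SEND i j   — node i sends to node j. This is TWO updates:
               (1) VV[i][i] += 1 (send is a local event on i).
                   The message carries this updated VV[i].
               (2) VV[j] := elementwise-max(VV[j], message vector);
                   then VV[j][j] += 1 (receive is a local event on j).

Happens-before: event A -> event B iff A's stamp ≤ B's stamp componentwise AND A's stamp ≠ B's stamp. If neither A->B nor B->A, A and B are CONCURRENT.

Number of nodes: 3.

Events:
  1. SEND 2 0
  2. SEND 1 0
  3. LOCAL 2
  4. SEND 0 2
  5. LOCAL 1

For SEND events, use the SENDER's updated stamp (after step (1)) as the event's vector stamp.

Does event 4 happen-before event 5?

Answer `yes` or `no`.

Initial: VV[0]=[0, 0, 0]
Initial: VV[1]=[0, 0, 0]
Initial: VV[2]=[0, 0, 0]
Event 1: SEND 2->0: VV[2][2]++ -> VV[2]=[0, 0, 1], msg_vec=[0, 0, 1]; VV[0]=max(VV[0],msg_vec) then VV[0][0]++ -> VV[0]=[1, 0, 1]
Event 2: SEND 1->0: VV[1][1]++ -> VV[1]=[0, 1, 0], msg_vec=[0, 1, 0]; VV[0]=max(VV[0],msg_vec) then VV[0][0]++ -> VV[0]=[2, 1, 1]
Event 3: LOCAL 2: VV[2][2]++ -> VV[2]=[0, 0, 2]
Event 4: SEND 0->2: VV[0][0]++ -> VV[0]=[3, 1, 1], msg_vec=[3, 1, 1]; VV[2]=max(VV[2],msg_vec) then VV[2][2]++ -> VV[2]=[3, 1, 3]
Event 5: LOCAL 1: VV[1][1]++ -> VV[1]=[0, 2, 0]
Event 4 stamp: [3, 1, 1]
Event 5 stamp: [0, 2, 0]
[3, 1, 1] <= [0, 2, 0]? False. Equal? False. Happens-before: False

Answer: no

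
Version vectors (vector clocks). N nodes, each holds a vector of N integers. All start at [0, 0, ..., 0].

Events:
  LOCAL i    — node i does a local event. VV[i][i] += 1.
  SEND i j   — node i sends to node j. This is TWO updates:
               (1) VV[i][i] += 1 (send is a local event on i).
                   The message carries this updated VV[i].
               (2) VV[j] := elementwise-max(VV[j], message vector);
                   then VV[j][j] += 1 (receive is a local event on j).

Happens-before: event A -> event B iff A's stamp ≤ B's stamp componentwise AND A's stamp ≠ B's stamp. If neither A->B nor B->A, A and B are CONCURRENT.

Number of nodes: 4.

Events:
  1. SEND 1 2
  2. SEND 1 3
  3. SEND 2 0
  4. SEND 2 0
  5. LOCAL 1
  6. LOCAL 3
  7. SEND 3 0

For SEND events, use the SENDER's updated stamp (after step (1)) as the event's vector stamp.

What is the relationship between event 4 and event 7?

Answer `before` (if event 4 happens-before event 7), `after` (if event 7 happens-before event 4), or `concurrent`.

Answer: concurrent

Derivation:
Initial: VV[0]=[0, 0, 0, 0]
Initial: VV[1]=[0, 0, 0, 0]
Initial: VV[2]=[0, 0, 0, 0]
Initial: VV[3]=[0, 0, 0, 0]
Event 1: SEND 1->2: VV[1][1]++ -> VV[1]=[0, 1, 0, 0], msg_vec=[0, 1, 0, 0]; VV[2]=max(VV[2],msg_vec) then VV[2][2]++ -> VV[2]=[0, 1, 1, 0]
Event 2: SEND 1->3: VV[1][1]++ -> VV[1]=[0, 2, 0, 0], msg_vec=[0, 2, 0, 0]; VV[3]=max(VV[3],msg_vec) then VV[3][3]++ -> VV[3]=[0, 2, 0, 1]
Event 3: SEND 2->0: VV[2][2]++ -> VV[2]=[0, 1, 2, 0], msg_vec=[0, 1, 2, 0]; VV[0]=max(VV[0],msg_vec) then VV[0][0]++ -> VV[0]=[1, 1, 2, 0]
Event 4: SEND 2->0: VV[2][2]++ -> VV[2]=[0, 1, 3, 0], msg_vec=[0, 1, 3, 0]; VV[0]=max(VV[0],msg_vec) then VV[0][0]++ -> VV[0]=[2, 1, 3, 0]
Event 5: LOCAL 1: VV[1][1]++ -> VV[1]=[0, 3, 0, 0]
Event 6: LOCAL 3: VV[3][3]++ -> VV[3]=[0, 2, 0, 2]
Event 7: SEND 3->0: VV[3][3]++ -> VV[3]=[0, 2, 0, 3], msg_vec=[0, 2, 0, 3]; VV[0]=max(VV[0],msg_vec) then VV[0][0]++ -> VV[0]=[3, 2, 3, 3]
Event 4 stamp: [0, 1, 3, 0]
Event 7 stamp: [0, 2, 0, 3]
[0, 1, 3, 0] <= [0, 2, 0, 3]? False
[0, 2, 0, 3] <= [0, 1, 3, 0]? False
Relation: concurrent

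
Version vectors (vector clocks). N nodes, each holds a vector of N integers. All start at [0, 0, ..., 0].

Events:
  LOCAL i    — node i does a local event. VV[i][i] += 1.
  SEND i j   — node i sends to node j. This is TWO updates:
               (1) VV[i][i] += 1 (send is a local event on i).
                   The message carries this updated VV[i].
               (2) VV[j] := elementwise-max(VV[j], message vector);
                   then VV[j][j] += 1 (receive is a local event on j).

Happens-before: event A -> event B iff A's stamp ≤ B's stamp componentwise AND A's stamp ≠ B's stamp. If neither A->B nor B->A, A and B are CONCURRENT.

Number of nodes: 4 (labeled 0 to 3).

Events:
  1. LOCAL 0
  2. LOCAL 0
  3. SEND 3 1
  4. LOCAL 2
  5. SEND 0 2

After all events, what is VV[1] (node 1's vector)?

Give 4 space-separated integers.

Answer: 0 1 0 1

Derivation:
Initial: VV[0]=[0, 0, 0, 0]
Initial: VV[1]=[0, 0, 0, 0]
Initial: VV[2]=[0, 0, 0, 0]
Initial: VV[3]=[0, 0, 0, 0]
Event 1: LOCAL 0: VV[0][0]++ -> VV[0]=[1, 0, 0, 0]
Event 2: LOCAL 0: VV[0][0]++ -> VV[0]=[2, 0, 0, 0]
Event 3: SEND 3->1: VV[3][3]++ -> VV[3]=[0, 0, 0, 1], msg_vec=[0, 0, 0, 1]; VV[1]=max(VV[1],msg_vec) then VV[1][1]++ -> VV[1]=[0, 1, 0, 1]
Event 4: LOCAL 2: VV[2][2]++ -> VV[2]=[0, 0, 1, 0]
Event 5: SEND 0->2: VV[0][0]++ -> VV[0]=[3, 0, 0, 0], msg_vec=[3, 0, 0, 0]; VV[2]=max(VV[2],msg_vec) then VV[2][2]++ -> VV[2]=[3, 0, 2, 0]
Final vectors: VV[0]=[3, 0, 0, 0]; VV[1]=[0, 1, 0, 1]; VV[2]=[3, 0, 2, 0]; VV[3]=[0, 0, 0, 1]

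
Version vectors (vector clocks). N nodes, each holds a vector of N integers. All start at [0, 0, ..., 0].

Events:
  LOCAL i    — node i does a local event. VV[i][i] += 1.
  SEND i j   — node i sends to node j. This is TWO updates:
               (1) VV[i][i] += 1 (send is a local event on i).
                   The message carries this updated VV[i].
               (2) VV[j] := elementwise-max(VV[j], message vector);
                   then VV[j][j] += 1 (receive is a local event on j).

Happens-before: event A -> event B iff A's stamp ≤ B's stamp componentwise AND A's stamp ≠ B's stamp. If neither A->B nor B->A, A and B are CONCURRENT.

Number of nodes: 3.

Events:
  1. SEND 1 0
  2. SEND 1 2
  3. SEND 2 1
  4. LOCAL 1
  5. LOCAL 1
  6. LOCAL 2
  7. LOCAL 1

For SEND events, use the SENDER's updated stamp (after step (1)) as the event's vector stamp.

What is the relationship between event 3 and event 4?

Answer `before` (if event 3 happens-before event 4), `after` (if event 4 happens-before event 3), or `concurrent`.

Answer: before

Derivation:
Initial: VV[0]=[0, 0, 0]
Initial: VV[1]=[0, 0, 0]
Initial: VV[2]=[0, 0, 0]
Event 1: SEND 1->0: VV[1][1]++ -> VV[1]=[0, 1, 0], msg_vec=[0, 1, 0]; VV[0]=max(VV[0],msg_vec) then VV[0][0]++ -> VV[0]=[1, 1, 0]
Event 2: SEND 1->2: VV[1][1]++ -> VV[1]=[0, 2, 0], msg_vec=[0, 2, 0]; VV[2]=max(VV[2],msg_vec) then VV[2][2]++ -> VV[2]=[0, 2, 1]
Event 3: SEND 2->1: VV[2][2]++ -> VV[2]=[0, 2, 2], msg_vec=[0, 2, 2]; VV[1]=max(VV[1],msg_vec) then VV[1][1]++ -> VV[1]=[0, 3, 2]
Event 4: LOCAL 1: VV[1][1]++ -> VV[1]=[0, 4, 2]
Event 5: LOCAL 1: VV[1][1]++ -> VV[1]=[0, 5, 2]
Event 6: LOCAL 2: VV[2][2]++ -> VV[2]=[0, 2, 3]
Event 7: LOCAL 1: VV[1][1]++ -> VV[1]=[0, 6, 2]
Event 3 stamp: [0, 2, 2]
Event 4 stamp: [0, 4, 2]
[0, 2, 2] <= [0, 4, 2]? True
[0, 4, 2] <= [0, 2, 2]? False
Relation: before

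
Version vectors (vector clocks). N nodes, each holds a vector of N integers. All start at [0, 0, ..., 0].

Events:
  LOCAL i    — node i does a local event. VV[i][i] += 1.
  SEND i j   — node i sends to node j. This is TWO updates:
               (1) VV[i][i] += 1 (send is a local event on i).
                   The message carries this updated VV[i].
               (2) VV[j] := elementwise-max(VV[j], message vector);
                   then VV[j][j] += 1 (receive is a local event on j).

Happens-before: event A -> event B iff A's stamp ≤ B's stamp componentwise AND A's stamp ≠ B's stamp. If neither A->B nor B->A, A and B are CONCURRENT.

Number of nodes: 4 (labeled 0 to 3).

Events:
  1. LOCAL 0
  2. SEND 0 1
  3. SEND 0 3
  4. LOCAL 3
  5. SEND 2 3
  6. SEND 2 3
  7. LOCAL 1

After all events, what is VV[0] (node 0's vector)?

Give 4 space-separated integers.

Initial: VV[0]=[0, 0, 0, 0]
Initial: VV[1]=[0, 0, 0, 0]
Initial: VV[2]=[0, 0, 0, 0]
Initial: VV[3]=[0, 0, 0, 0]
Event 1: LOCAL 0: VV[0][0]++ -> VV[0]=[1, 0, 0, 0]
Event 2: SEND 0->1: VV[0][0]++ -> VV[0]=[2, 0, 0, 0], msg_vec=[2, 0, 0, 0]; VV[1]=max(VV[1],msg_vec) then VV[1][1]++ -> VV[1]=[2, 1, 0, 0]
Event 3: SEND 0->3: VV[0][0]++ -> VV[0]=[3, 0, 0, 0], msg_vec=[3, 0, 0, 0]; VV[3]=max(VV[3],msg_vec) then VV[3][3]++ -> VV[3]=[3, 0, 0, 1]
Event 4: LOCAL 3: VV[3][3]++ -> VV[3]=[3, 0, 0, 2]
Event 5: SEND 2->3: VV[2][2]++ -> VV[2]=[0, 0, 1, 0], msg_vec=[0, 0, 1, 0]; VV[3]=max(VV[3],msg_vec) then VV[3][3]++ -> VV[3]=[3, 0, 1, 3]
Event 6: SEND 2->3: VV[2][2]++ -> VV[2]=[0, 0, 2, 0], msg_vec=[0, 0, 2, 0]; VV[3]=max(VV[3],msg_vec) then VV[3][3]++ -> VV[3]=[3, 0, 2, 4]
Event 7: LOCAL 1: VV[1][1]++ -> VV[1]=[2, 2, 0, 0]
Final vectors: VV[0]=[3, 0, 0, 0]; VV[1]=[2, 2, 0, 0]; VV[2]=[0, 0, 2, 0]; VV[3]=[3, 0, 2, 4]

Answer: 3 0 0 0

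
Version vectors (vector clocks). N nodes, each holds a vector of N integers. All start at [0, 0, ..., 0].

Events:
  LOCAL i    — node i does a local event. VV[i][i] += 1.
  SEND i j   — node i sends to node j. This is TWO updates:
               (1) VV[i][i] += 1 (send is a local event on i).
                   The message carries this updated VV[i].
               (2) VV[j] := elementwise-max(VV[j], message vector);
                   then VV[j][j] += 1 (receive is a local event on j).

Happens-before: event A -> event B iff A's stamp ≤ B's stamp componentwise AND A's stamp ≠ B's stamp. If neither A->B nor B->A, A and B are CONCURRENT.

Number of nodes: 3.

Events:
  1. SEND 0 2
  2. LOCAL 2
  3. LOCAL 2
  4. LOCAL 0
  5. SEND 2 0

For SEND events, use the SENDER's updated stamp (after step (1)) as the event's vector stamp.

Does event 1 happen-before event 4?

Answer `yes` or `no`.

Initial: VV[0]=[0, 0, 0]
Initial: VV[1]=[0, 0, 0]
Initial: VV[2]=[0, 0, 0]
Event 1: SEND 0->2: VV[0][0]++ -> VV[0]=[1, 0, 0], msg_vec=[1, 0, 0]; VV[2]=max(VV[2],msg_vec) then VV[2][2]++ -> VV[2]=[1, 0, 1]
Event 2: LOCAL 2: VV[2][2]++ -> VV[2]=[1, 0, 2]
Event 3: LOCAL 2: VV[2][2]++ -> VV[2]=[1, 0, 3]
Event 4: LOCAL 0: VV[0][0]++ -> VV[0]=[2, 0, 0]
Event 5: SEND 2->0: VV[2][2]++ -> VV[2]=[1, 0, 4], msg_vec=[1, 0, 4]; VV[0]=max(VV[0],msg_vec) then VV[0][0]++ -> VV[0]=[3, 0, 4]
Event 1 stamp: [1, 0, 0]
Event 4 stamp: [2, 0, 0]
[1, 0, 0] <= [2, 0, 0]? True. Equal? False. Happens-before: True

Answer: yes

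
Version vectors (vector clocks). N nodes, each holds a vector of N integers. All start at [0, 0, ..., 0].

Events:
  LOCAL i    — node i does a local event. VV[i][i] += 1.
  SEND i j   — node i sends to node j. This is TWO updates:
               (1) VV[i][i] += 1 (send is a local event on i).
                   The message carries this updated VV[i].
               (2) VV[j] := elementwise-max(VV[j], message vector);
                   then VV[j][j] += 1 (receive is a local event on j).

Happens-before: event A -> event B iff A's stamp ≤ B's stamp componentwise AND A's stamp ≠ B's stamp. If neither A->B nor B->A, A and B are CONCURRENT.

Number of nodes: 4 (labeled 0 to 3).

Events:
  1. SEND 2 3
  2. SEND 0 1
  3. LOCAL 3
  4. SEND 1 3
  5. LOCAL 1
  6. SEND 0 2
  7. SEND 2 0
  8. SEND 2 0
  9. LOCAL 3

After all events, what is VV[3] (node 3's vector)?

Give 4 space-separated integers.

Answer: 1 2 1 4

Derivation:
Initial: VV[0]=[0, 0, 0, 0]
Initial: VV[1]=[0, 0, 0, 0]
Initial: VV[2]=[0, 0, 0, 0]
Initial: VV[3]=[0, 0, 0, 0]
Event 1: SEND 2->3: VV[2][2]++ -> VV[2]=[0, 0, 1, 0], msg_vec=[0, 0, 1, 0]; VV[3]=max(VV[3],msg_vec) then VV[3][3]++ -> VV[3]=[0, 0, 1, 1]
Event 2: SEND 0->1: VV[0][0]++ -> VV[0]=[1, 0, 0, 0], msg_vec=[1, 0, 0, 0]; VV[1]=max(VV[1],msg_vec) then VV[1][1]++ -> VV[1]=[1, 1, 0, 0]
Event 3: LOCAL 3: VV[3][3]++ -> VV[3]=[0, 0, 1, 2]
Event 4: SEND 1->3: VV[1][1]++ -> VV[1]=[1, 2, 0, 0], msg_vec=[1, 2, 0, 0]; VV[3]=max(VV[3],msg_vec) then VV[3][3]++ -> VV[3]=[1, 2, 1, 3]
Event 5: LOCAL 1: VV[1][1]++ -> VV[1]=[1, 3, 0, 0]
Event 6: SEND 0->2: VV[0][0]++ -> VV[0]=[2, 0, 0, 0], msg_vec=[2, 0, 0, 0]; VV[2]=max(VV[2],msg_vec) then VV[2][2]++ -> VV[2]=[2, 0, 2, 0]
Event 7: SEND 2->0: VV[2][2]++ -> VV[2]=[2, 0, 3, 0], msg_vec=[2, 0, 3, 0]; VV[0]=max(VV[0],msg_vec) then VV[0][0]++ -> VV[0]=[3, 0, 3, 0]
Event 8: SEND 2->0: VV[2][2]++ -> VV[2]=[2, 0, 4, 0], msg_vec=[2, 0, 4, 0]; VV[0]=max(VV[0],msg_vec) then VV[0][0]++ -> VV[0]=[4, 0, 4, 0]
Event 9: LOCAL 3: VV[3][3]++ -> VV[3]=[1, 2, 1, 4]
Final vectors: VV[0]=[4, 0, 4, 0]; VV[1]=[1, 3, 0, 0]; VV[2]=[2, 0, 4, 0]; VV[3]=[1, 2, 1, 4]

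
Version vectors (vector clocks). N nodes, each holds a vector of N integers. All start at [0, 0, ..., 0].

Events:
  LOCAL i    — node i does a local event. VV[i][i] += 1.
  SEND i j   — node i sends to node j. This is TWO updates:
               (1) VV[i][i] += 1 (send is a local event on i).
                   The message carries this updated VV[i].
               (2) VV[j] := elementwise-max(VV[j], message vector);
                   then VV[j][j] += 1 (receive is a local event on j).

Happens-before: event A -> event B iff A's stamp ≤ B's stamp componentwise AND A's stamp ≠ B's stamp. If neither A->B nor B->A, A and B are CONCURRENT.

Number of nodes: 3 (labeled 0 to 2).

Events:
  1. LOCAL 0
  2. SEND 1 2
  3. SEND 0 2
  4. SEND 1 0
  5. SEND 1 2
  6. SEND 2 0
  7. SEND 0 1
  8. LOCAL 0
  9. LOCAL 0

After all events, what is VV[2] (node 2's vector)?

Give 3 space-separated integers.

Answer: 2 3 4

Derivation:
Initial: VV[0]=[0, 0, 0]
Initial: VV[1]=[0, 0, 0]
Initial: VV[2]=[0, 0, 0]
Event 1: LOCAL 0: VV[0][0]++ -> VV[0]=[1, 0, 0]
Event 2: SEND 1->2: VV[1][1]++ -> VV[1]=[0, 1, 0], msg_vec=[0, 1, 0]; VV[2]=max(VV[2],msg_vec) then VV[2][2]++ -> VV[2]=[0, 1, 1]
Event 3: SEND 0->2: VV[0][0]++ -> VV[0]=[2, 0, 0], msg_vec=[2, 0, 0]; VV[2]=max(VV[2],msg_vec) then VV[2][2]++ -> VV[2]=[2, 1, 2]
Event 4: SEND 1->0: VV[1][1]++ -> VV[1]=[0, 2, 0], msg_vec=[0, 2, 0]; VV[0]=max(VV[0],msg_vec) then VV[0][0]++ -> VV[0]=[3, 2, 0]
Event 5: SEND 1->2: VV[1][1]++ -> VV[1]=[0, 3, 0], msg_vec=[0, 3, 0]; VV[2]=max(VV[2],msg_vec) then VV[2][2]++ -> VV[2]=[2, 3, 3]
Event 6: SEND 2->0: VV[2][2]++ -> VV[2]=[2, 3, 4], msg_vec=[2, 3, 4]; VV[0]=max(VV[0],msg_vec) then VV[0][0]++ -> VV[0]=[4, 3, 4]
Event 7: SEND 0->1: VV[0][0]++ -> VV[0]=[5, 3, 4], msg_vec=[5, 3, 4]; VV[1]=max(VV[1],msg_vec) then VV[1][1]++ -> VV[1]=[5, 4, 4]
Event 8: LOCAL 0: VV[0][0]++ -> VV[0]=[6, 3, 4]
Event 9: LOCAL 0: VV[0][0]++ -> VV[0]=[7, 3, 4]
Final vectors: VV[0]=[7, 3, 4]; VV[1]=[5, 4, 4]; VV[2]=[2, 3, 4]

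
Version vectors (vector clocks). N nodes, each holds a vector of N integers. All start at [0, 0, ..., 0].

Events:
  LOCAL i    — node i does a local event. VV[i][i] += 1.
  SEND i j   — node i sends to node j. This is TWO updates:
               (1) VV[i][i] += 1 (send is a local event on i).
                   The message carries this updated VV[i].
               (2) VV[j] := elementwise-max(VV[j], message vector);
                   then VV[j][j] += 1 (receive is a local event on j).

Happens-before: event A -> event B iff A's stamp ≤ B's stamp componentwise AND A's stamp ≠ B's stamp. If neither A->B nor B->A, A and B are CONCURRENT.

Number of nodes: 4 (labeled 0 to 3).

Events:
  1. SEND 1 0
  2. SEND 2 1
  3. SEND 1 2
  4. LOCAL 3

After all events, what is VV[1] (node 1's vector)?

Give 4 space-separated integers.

Answer: 0 3 1 0

Derivation:
Initial: VV[0]=[0, 0, 0, 0]
Initial: VV[1]=[0, 0, 0, 0]
Initial: VV[2]=[0, 0, 0, 0]
Initial: VV[3]=[0, 0, 0, 0]
Event 1: SEND 1->0: VV[1][1]++ -> VV[1]=[0, 1, 0, 0], msg_vec=[0, 1, 0, 0]; VV[0]=max(VV[0],msg_vec) then VV[0][0]++ -> VV[0]=[1, 1, 0, 0]
Event 2: SEND 2->1: VV[2][2]++ -> VV[2]=[0, 0, 1, 0], msg_vec=[0, 0, 1, 0]; VV[1]=max(VV[1],msg_vec) then VV[1][1]++ -> VV[1]=[0, 2, 1, 0]
Event 3: SEND 1->2: VV[1][1]++ -> VV[1]=[0, 3, 1, 0], msg_vec=[0, 3, 1, 0]; VV[2]=max(VV[2],msg_vec) then VV[2][2]++ -> VV[2]=[0, 3, 2, 0]
Event 4: LOCAL 3: VV[3][3]++ -> VV[3]=[0, 0, 0, 1]
Final vectors: VV[0]=[1, 1, 0, 0]; VV[1]=[0, 3, 1, 0]; VV[2]=[0, 3, 2, 0]; VV[3]=[0, 0, 0, 1]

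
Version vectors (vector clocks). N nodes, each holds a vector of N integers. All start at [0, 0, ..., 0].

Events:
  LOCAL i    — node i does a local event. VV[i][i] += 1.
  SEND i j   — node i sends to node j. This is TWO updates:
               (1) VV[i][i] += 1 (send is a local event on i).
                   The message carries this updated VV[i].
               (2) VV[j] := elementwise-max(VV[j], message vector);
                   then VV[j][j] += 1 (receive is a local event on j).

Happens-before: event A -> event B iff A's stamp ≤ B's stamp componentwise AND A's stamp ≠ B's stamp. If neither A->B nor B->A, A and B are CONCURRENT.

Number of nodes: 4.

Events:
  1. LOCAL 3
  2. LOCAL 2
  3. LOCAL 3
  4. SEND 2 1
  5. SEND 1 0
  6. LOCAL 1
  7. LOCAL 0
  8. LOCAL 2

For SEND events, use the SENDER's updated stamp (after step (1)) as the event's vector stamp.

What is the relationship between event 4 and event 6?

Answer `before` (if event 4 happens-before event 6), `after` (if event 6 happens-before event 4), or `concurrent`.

Initial: VV[0]=[0, 0, 0, 0]
Initial: VV[1]=[0, 0, 0, 0]
Initial: VV[2]=[0, 0, 0, 0]
Initial: VV[3]=[0, 0, 0, 0]
Event 1: LOCAL 3: VV[3][3]++ -> VV[3]=[0, 0, 0, 1]
Event 2: LOCAL 2: VV[2][2]++ -> VV[2]=[0, 0, 1, 0]
Event 3: LOCAL 3: VV[3][3]++ -> VV[3]=[0, 0, 0, 2]
Event 4: SEND 2->1: VV[2][2]++ -> VV[2]=[0, 0, 2, 0], msg_vec=[0, 0, 2, 0]; VV[1]=max(VV[1],msg_vec) then VV[1][1]++ -> VV[1]=[0, 1, 2, 0]
Event 5: SEND 1->0: VV[1][1]++ -> VV[1]=[0, 2, 2, 0], msg_vec=[0, 2, 2, 0]; VV[0]=max(VV[0],msg_vec) then VV[0][0]++ -> VV[0]=[1, 2, 2, 0]
Event 6: LOCAL 1: VV[1][1]++ -> VV[1]=[0, 3, 2, 0]
Event 7: LOCAL 0: VV[0][0]++ -> VV[0]=[2, 2, 2, 0]
Event 8: LOCAL 2: VV[2][2]++ -> VV[2]=[0, 0, 3, 0]
Event 4 stamp: [0, 0, 2, 0]
Event 6 stamp: [0, 3, 2, 0]
[0, 0, 2, 0] <= [0, 3, 2, 0]? True
[0, 3, 2, 0] <= [0, 0, 2, 0]? False
Relation: before

Answer: before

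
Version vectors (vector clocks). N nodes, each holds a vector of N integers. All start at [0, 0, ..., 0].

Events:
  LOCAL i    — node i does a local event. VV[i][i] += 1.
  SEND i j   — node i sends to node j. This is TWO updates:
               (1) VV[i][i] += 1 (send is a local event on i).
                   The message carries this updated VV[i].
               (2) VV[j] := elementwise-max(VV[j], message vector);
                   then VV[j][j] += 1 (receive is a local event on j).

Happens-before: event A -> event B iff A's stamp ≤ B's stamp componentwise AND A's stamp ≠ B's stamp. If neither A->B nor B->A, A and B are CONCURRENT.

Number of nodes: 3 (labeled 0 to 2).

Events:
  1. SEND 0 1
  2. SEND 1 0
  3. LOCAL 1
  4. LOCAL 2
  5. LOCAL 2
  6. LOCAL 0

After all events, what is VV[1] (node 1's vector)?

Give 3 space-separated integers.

Initial: VV[0]=[0, 0, 0]
Initial: VV[1]=[0, 0, 0]
Initial: VV[2]=[0, 0, 0]
Event 1: SEND 0->1: VV[0][0]++ -> VV[0]=[1, 0, 0], msg_vec=[1, 0, 0]; VV[1]=max(VV[1],msg_vec) then VV[1][1]++ -> VV[1]=[1, 1, 0]
Event 2: SEND 1->0: VV[1][1]++ -> VV[1]=[1, 2, 0], msg_vec=[1, 2, 0]; VV[0]=max(VV[0],msg_vec) then VV[0][0]++ -> VV[0]=[2, 2, 0]
Event 3: LOCAL 1: VV[1][1]++ -> VV[1]=[1, 3, 0]
Event 4: LOCAL 2: VV[2][2]++ -> VV[2]=[0, 0, 1]
Event 5: LOCAL 2: VV[2][2]++ -> VV[2]=[0, 0, 2]
Event 6: LOCAL 0: VV[0][0]++ -> VV[0]=[3, 2, 0]
Final vectors: VV[0]=[3, 2, 0]; VV[1]=[1, 3, 0]; VV[2]=[0, 0, 2]

Answer: 1 3 0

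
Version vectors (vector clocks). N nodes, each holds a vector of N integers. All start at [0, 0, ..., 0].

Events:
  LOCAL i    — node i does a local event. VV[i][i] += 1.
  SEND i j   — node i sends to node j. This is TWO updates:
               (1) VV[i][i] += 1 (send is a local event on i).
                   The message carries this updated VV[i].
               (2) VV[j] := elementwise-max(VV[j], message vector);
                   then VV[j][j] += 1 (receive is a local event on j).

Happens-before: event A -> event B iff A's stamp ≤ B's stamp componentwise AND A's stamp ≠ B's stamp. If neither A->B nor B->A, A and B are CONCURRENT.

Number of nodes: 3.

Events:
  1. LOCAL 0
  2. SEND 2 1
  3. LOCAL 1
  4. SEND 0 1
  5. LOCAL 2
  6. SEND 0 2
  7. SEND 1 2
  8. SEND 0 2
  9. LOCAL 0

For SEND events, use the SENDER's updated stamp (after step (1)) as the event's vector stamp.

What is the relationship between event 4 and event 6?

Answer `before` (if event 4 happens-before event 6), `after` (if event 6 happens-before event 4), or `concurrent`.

Initial: VV[0]=[0, 0, 0]
Initial: VV[1]=[0, 0, 0]
Initial: VV[2]=[0, 0, 0]
Event 1: LOCAL 0: VV[0][0]++ -> VV[0]=[1, 0, 0]
Event 2: SEND 2->1: VV[2][2]++ -> VV[2]=[0, 0, 1], msg_vec=[0, 0, 1]; VV[1]=max(VV[1],msg_vec) then VV[1][1]++ -> VV[1]=[0, 1, 1]
Event 3: LOCAL 1: VV[1][1]++ -> VV[1]=[0, 2, 1]
Event 4: SEND 0->1: VV[0][0]++ -> VV[0]=[2, 0, 0], msg_vec=[2, 0, 0]; VV[1]=max(VV[1],msg_vec) then VV[1][1]++ -> VV[1]=[2, 3, 1]
Event 5: LOCAL 2: VV[2][2]++ -> VV[2]=[0, 0, 2]
Event 6: SEND 0->2: VV[0][0]++ -> VV[0]=[3, 0, 0], msg_vec=[3, 0, 0]; VV[2]=max(VV[2],msg_vec) then VV[2][2]++ -> VV[2]=[3, 0, 3]
Event 7: SEND 1->2: VV[1][1]++ -> VV[1]=[2, 4, 1], msg_vec=[2, 4, 1]; VV[2]=max(VV[2],msg_vec) then VV[2][2]++ -> VV[2]=[3, 4, 4]
Event 8: SEND 0->2: VV[0][0]++ -> VV[0]=[4, 0, 0], msg_vec=[4, 0, 0]; VV[2]=max(VV[2],msg_vec) then VV[2][2]++ -> VV[2]=[4, 4, 5]
Event 9: LOCAL 0: VV[0][0]++ -> VV[0]=[5, 0, 0]
Event 4 stamp: [2, 0, 0]
Event 6 stamp: [3, 0, 0]
[2, 0, 0] <= [3, 0, 0]? True
[3, 0, 0] <= [2, 0, 0]? False
Relation: before

Answer: before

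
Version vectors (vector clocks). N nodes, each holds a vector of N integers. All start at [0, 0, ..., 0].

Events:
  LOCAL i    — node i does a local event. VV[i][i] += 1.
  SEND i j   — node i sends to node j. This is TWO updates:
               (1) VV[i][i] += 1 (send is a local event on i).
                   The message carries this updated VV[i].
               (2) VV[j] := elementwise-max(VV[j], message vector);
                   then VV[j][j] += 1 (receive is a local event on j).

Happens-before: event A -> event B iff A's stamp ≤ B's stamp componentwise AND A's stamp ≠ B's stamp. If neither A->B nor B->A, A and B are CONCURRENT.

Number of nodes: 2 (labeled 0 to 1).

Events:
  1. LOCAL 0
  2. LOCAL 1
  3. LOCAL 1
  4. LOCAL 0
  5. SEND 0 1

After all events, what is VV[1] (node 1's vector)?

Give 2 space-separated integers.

Initial: VV[0]=[0, 0]
Initial: VV[1]=[0, 0]
Event 1: LOCAL 0: VV[0][0]++ -> VV[0]=[1, 0]
Event 2: LOCAL 1: VV[1][1]++ -> VV[1]=[0, 1]
Event 3: LOCAL 1: VV[1][1]++ -> VV[1]=[0, 2]
Event 4: LOCAL 0: VV[0][0]++ -> VV[0]=[2, 0]
Event 5: SEND 0->1: VV[0][0]++ -> VV[0]=[3, 0], msg_vec=[3, 0]; VV[1]=max(VV[1],msg_vec) then VV[1][1]++ -> VV[1]=[3, 3]
Final vectors: VV[0]=[3, 0]; VV[1]=[3, 3]

Answer: 3 3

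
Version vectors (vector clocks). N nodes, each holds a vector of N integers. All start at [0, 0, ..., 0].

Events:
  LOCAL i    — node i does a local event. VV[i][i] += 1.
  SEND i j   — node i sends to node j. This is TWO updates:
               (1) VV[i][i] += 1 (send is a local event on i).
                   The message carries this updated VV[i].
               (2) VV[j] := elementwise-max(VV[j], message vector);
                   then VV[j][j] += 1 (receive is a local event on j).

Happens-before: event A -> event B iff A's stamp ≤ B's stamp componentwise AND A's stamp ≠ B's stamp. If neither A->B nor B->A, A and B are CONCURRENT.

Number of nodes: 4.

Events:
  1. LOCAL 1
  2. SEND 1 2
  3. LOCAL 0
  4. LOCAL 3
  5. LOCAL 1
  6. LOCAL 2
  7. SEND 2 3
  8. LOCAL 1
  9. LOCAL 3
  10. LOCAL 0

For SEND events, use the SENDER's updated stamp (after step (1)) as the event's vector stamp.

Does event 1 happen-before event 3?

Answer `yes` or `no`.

Initial: VV[0]=[0, 0, 0, 0]
Initial: VV[1]=[0, 0, 0, 0]
Initial: VV[2]=[0, 0, 0, 0]
Initial: VV[3]=[0, 0, 0, 0]
Event 1: LOCAL 1: VV[1][1]++ -> VV[1]=[0, 1, 0, 0]
Event 2: SEND 1->2: VV[1][1]++ -> VV[1]=[0, 2, 0, 0], msg_vec=[0, 2, 0, 0]; VV[2]=max(VV[2],msg_vec) then VV[2][2]++ -> VV[2]=[0, 2, 1, 0]
Event 3: LOCAL 0: VV[0][0]++ -> VV[0]=[1, 0, 0, 0]
Event 4: LOCAL 3: VV[3][3]++ -> VV[3]=[0, 0, 0, 1]
Event 5: LOCAL 1: VV[1][1]++ -> VV[1]=[0, 3, 0, 0]
Event 6: LOCAL 2: VV[2][2]++ -> VV[2]=[0, 2, 2, 0]
Event 7: SEND 2->3: VV[2][2]++ -> VV[2]=[0, 2, 3, 0], msg_vec=[0, 2, 3, 0]; VV[3]=max(VV[3],msg_vec) then VV[3][3]++ -> VV[3]=[0, 2, 3, 2]
Event 8: LOCAL 1: VV[1][1]++ -> VV[1]=[0, 4, 0, 0]
Event 9: LOCAL 3: VV[3][3]++ -> VV[3]=[0, 2, 3, 3]
Event 10: LOCAL 0: VV[0][0]++ -> VV[0]=[2, 0, 0, 0]
Event 1 stamp: [0, 1, 0, 0]
Event 3 stamp: [1, 0, 0, 0]
[0, 1, 0, 0] <= [1, 0, 0, 0]? False. Equal? False. Happens-before: False

Answer: no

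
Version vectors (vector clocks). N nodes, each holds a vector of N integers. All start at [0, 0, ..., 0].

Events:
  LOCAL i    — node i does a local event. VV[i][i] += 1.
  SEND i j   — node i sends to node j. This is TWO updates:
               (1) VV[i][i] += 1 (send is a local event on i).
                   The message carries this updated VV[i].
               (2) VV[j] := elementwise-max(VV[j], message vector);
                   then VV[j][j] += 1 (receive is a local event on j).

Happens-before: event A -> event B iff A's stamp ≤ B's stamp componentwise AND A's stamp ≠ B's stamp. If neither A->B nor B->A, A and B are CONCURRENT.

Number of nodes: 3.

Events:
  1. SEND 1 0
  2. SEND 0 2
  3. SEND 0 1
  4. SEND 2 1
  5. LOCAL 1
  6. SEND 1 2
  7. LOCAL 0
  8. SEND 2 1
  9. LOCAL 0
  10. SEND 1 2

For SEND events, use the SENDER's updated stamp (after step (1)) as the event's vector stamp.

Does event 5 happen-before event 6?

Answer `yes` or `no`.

Initial: VV[0]=[0, 0, 0]
Initial: VV[1]=[0, 0, 0]
Initial: VV[2]=[0, 0, 0]
Event 1: SEND 1->0: VV[1][1]++ -> VV[1]=[0, 1, 0], msg_vec=[0, 1, 0]; VV[0]=max(VV[0],msg_vec) then VV[0][0]++ -> VV[0]=[1, 1, 0]
Event 2: SEND 0->2: VV[0][0]++ -> VV[0]=[2, 1, 0], msg_vec=[2, 1, 0]; VV[2]=max(VV[2],msg_vec) then VV[2][2]++ -> VV[2]=[2, 1, 1]
Event 3: SEND 0->1: VV[0][0]++ -> VV[0]=[3, 1, 0], msg_vec=[3, 1, 0]; VV[1]=max(VV[1],msg_vec) then VV[1][1]++ -> VV[1]=[3, 2, 0]
Event 4: SEND 2->1: VV[2][2]++ -> VV[2]=[2, 1, 2], msg_vec=[2, 1, 2]; VV[1]=max(VV[1],msg_vec) then VV[1][1]++ -> VV[1]=[3, 3, 2]
Event 5: LOCAL 1: VV[1][1]++ -> VV[1]=[3, 4, 2]
Event 6: SEND 1->2: VV[1][1]++ -> VV[1]=[3, 5, 2], msg_vec=[3, 5, 2]; VV[2]=max(VV[2],msg_vec) then VV[2][2]++ -> VV[2]=[3, 5, 3]
Event 7: LOCAL 0: VV[0][0]++ -> VV[0]=[4, 1, 0]
Event 8: SEND 2->1: VV[2][2]++ -> VV[2]=[3, 5, 4], msg_vec=[3, 5, 4]; VV[1]=max(VV[1],msg_vec) then VV[1][1]++ -> VV[1]=[3, 6, 4]
Event 9: LOCAL 0: VV[0][0]++ -> VV[0]=[5, 1, 0]
Event 10: SEND 1->2: VV[1][1]++ -> VV[1]=[3, 7, 4], msg_vec=[3, 7, 4]; VV[2]=max(VV[2],msg_vec) then VV[2][2]++ -> VV[2]=[3, 7, 5]
Event 5 stamp: [3, 4, 2]
Event 6 stamp: [3, 5, 2]
[3, 4, 2] <= [3, 5, 2]? True. Equal? False. Happens-before: True

Answer: yes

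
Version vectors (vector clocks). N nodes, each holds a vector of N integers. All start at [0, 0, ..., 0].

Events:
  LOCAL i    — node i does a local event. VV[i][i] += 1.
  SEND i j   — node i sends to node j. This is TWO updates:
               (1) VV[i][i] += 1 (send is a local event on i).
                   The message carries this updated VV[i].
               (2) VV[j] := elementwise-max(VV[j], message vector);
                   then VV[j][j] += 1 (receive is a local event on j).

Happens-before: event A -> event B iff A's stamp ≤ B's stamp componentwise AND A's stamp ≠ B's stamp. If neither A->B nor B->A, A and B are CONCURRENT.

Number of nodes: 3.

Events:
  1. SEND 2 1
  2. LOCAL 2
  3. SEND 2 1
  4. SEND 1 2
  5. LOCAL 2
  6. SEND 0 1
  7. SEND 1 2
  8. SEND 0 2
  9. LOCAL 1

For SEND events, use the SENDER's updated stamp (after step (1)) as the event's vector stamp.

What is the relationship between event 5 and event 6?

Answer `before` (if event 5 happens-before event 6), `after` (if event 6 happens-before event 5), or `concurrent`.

Initial: VV[0]=[0, 0, 0]
Initial: VV[1]=[0, 0, 0]
Initial: VV[2]=[0, 0, 0]
Event 1: SEND 2->1: VV[2][2]++ -> VV[2]=[0, 0, 1], msg_vec=[0, 0, 1]; VV[1]=max(VV[1],msg_vec) then VV[1][1]++ -> VV[1]=[0, 1, 1]
Event 2: LOCAL 2: VV[2][2]++ -> VV[2]=[0, 0, 2]
Event 3: SEND 2->1: VV[2][2]++ -> VV[2]=[0, 0, 3], msg_vec=[0, 0, 3]; VV[1]=max(VV[1],msg_vec) then VV[1][1]++ -> VV[1]=[0, 2, 3]
Event 4: SEND 1->2: VV[1][1]++ -> VV[1]=[0, 3, 3], msg_vec=[0, 3, 3]; VV[2]=max(VV[2],msg_vec) then VV[2][2]++ -> VV[2]=[0, 3, 4]
Event 5: LOCAL 2: VV[2][2]++ -> VV[2]=[0, 3, 5]
Event 6: SEND 0->1: VV[0][0]++ -> VV[0]=[1, 0, 0], msg_vec=[1, 0, 0]; VV[1]=max(VV[1],msg_vec) then VV[1][1]++ -> VV[1]=[1, 4, 3]
Event 7: SEND 1->2: VV[1][1]++ -> VV[1]=[1, 5, 3], msg_vec=[1, 5, 3]; VV[2]=max(VV[2],msg_vec) then VV[2][2]++ -> VV[2]=[1, 5, 6]
Event 8: SEND 0->2: VV[0][0]++ -> VV[0]=[2, 0, 0], msg_vec=[2, 0, 0]; VV[2]=max(VV[2],msg_vec) then VV[2][2]++ -> VV[2]=[2, 5, 7]
Event 9: LOCAL 1: VV[1][1]++ -> VV[1]=[1, 6, 3]
Event 5 stamp: [0, 3, 5]
Event 6 stamp: [1, 0, 0]
[0, 3, 5] <= [1, 0, 0]? False
[1, 0, 0] <= [0, 3, 5]? False
Relation: concurrent

Answer: concurrent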